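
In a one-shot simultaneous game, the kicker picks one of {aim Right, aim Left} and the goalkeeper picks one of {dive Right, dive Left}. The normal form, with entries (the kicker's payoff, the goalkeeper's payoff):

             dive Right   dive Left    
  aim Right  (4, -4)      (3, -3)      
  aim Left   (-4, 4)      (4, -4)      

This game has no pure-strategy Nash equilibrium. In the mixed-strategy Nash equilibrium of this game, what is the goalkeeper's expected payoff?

In a mixed equilibrium the goalkeeper is indifferent between dive Right and dive Left; this condition fixes p.
  the goalkeeper's payoff to dive Right: p·(-4) + (1−p)·4 = -8p + 4
  the goalkeeper's payoff to dive Left: p·(-3) + (1−p)·(-4) = p - 4
  -8p + 4 = p - 4  ⇒  -9p = -8  ⇒  p = 8/9.
At equilibrium the goalkeeper is indifferent across columns, so the goalkeeper's payoff equals the payoff from dive Right: (8/9)·(-4) + (1/9)·4 = -28/9.

-28/9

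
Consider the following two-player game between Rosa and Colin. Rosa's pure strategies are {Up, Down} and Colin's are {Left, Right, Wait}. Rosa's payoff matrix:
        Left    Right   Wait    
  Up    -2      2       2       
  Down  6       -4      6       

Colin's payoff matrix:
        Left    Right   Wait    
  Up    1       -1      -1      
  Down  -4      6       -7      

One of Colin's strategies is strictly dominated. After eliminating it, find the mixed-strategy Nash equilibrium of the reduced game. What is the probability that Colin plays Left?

Colin's strategy Wait is strictly dominated by Left: 1 > -1 and -4 > -7. Eliminate Wait.
Colin's mix must leave Rosa indifferent between Up and Down.
  Rosa's payoff to Up: q·(-2) + (1−q)·2 = -4q + 2
  Rosa's payoff to Down: q·6 + (1−q)·(-4) = 10q - 4
  -4q + 2 = 10q - 4  ⇒  -14q = -6  ⇒  q = 3/7.

q = 3/7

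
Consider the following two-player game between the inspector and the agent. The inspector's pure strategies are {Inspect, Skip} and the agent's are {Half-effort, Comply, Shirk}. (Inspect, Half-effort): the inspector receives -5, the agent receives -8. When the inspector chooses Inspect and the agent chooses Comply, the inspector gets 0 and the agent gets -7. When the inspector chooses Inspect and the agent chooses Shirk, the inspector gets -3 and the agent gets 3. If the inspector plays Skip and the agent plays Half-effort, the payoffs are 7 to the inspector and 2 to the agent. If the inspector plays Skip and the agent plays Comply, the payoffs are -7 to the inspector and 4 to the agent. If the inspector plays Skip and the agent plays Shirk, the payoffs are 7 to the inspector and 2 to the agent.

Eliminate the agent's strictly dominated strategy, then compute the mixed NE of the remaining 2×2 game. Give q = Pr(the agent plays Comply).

q = 10/17

The agent's strategy Half-effort is strictly dominated by Comply: -7 > -8 and 4 > 2. Eliminate Half-effort.
In a mixed equilibrium the inspector is indifferent between Inspect and Skip; this condition fixes q.
  the inspector's payoff from Inspect: q·0 + (1−q)·(-3) = 3q - 3
  the inspector's payoff from Skip: q·(-7) + (1−q)·7 = -14q + 7
  3q - 3 = -14q + 7  ⇒  17q = 10  ⇒  q = 10/17.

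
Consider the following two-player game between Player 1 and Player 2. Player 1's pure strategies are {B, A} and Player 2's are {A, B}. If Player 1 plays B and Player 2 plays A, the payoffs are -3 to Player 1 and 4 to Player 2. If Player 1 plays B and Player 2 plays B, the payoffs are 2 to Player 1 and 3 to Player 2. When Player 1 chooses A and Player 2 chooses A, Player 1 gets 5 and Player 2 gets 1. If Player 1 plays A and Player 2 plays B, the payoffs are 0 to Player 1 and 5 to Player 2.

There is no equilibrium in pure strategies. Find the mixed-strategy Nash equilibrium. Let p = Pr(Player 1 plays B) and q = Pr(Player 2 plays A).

p = 4/5, q = 1/5

Set Player 2's expected payoff from A equal to that from B:
  Player 2's expected payoff from A: p·4 + (1−p)·1 = 3p + 1
  Player 2's expected payoff from B: p·3 + (1−p)·5 = -2p + 5
  3p + 1 = -2p + 5  ⇒  5p = 4  ⇒  p = 4/5.
Set Player 1's expected payoff from B equal to that from A:
  Player 1's payoff from B: q·(-3) + (1−q)·2 = -5q + 2
  Player 1's payoff from A: q·5 + (1−q)·0 = 5q
  -5q + 2 = 5q  ⇒  -10q = -2  ⇒  q = 1/5.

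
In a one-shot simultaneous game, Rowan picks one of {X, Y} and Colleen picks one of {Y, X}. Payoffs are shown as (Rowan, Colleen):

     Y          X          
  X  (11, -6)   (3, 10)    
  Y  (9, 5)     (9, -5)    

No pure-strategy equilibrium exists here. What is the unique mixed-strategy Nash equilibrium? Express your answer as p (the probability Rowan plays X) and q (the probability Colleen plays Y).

Set Colleen's expected payoff from Y equal to that from X:
  Colleen's expected payoff from Y: p·(-6) + (1−p)·5 = -11p + 5
  Colleen's expected payoff from X: p·10 + (1−p)·(-5) = 15p - 5
  -11p + 5 = 15p - 5  ⇒  -26p = -10  ⇒  p = 5/13.
For Rowan to be willing to mix, Rowan must be indifferent between X and Y, which pins down Colleen's mix.
  Rowan's payoff to X: q·11 + (1−q)·3 = 8q + 3
  Rowan's payoff to Y: q·9 + (1−q)·9 = 9
  8q + 3 = 9  ⇒  8q = 6  ⇒  q = 3/4.

p = 5/13, q = 3/4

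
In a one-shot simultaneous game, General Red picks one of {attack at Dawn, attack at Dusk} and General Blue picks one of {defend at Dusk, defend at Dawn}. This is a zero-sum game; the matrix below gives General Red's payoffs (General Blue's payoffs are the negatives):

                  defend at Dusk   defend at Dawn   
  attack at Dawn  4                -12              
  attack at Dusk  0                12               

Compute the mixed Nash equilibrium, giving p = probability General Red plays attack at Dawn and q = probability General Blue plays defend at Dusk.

In a mixed equilibrium General Blue is indifferent between defend at Dusk and defend at Dawn; this condition fixes p.
  General Blue's payoff from defend at Dusk: p·(-4) + (1−p)·0 = -4p
  General Blue's payoff from defend at Dawn: p·12 + (1−p)·(-12) = 24p - 12
  -4p = 24p - 12  ⇒  -28p = -12  ⇒  p = 3/7.
For General Red to be willing to mix, General Red must be indifferent between attack at Dawn and attack at Dusk, which pins down General Blue's mix.
  General Red's payoff to attack at Dawn: q·4 + (1−q)·(-12) = 16q - 12
  General Red's payoff to attack at Dusk: q·0 + (1−q)·12 = -12q + 12
  16q - 12 = -12q + 12  ⇒  28q = 24  ⇒  q = 6/7.

p = 3/7, q = 6/7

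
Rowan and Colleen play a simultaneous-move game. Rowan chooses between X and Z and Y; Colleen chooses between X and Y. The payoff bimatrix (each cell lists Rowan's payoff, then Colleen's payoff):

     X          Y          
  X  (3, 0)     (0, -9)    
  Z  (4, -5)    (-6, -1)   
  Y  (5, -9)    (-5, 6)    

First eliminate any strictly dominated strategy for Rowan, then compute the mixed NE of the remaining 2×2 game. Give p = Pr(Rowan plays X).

Rowan's strategy Z is strictly dominated by Y: 5 > 4 and -5 > -6. Eliminate Z.
For Colleen to be willing to mix, Colleen must be indifferent between X and Y, which pins down Rowan's mix.
  Colleen's expected payoff from X: p·0 + (1−p)·(-9) = 9p - 9
  Colleen's expected payoff from Y: p·(-9) + (1−p)·6 = -15p + 6
  9p - 9 = -15p + 6  ⇒  24p = 15  ⇒  p = 5/8.

p = 5/8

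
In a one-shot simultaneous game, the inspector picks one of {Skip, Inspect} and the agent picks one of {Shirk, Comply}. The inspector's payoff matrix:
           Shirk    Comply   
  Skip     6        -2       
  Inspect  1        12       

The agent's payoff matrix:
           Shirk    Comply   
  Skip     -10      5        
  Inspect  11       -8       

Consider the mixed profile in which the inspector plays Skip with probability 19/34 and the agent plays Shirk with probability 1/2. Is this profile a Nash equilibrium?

No

Given the agent's mix q = 1/2, the inspector's payoff from Skip is 2 but from Inspect is 13/2. The inspector strictly prefers Inspect, so the inspector would not mix.
So the proposed profile is not a Nash equilibrium.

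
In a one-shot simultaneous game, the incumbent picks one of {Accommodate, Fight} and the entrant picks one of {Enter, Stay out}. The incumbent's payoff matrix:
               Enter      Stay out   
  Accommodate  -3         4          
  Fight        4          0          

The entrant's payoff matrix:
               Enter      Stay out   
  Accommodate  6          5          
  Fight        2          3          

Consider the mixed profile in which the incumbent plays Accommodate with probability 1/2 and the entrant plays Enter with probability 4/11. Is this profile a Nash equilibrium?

Yes

Check the entrant's indifference given the incumbent's mix p = 1/2:
  payoff from Enter = 4; payoff from Stay out = 4 — equal.
Check the incumbent's indifference given the entrant's mix q = 4/11:
  payoff from Accommodate = 16/11; payoff from Fight = 16/11 — equal.
Both players are indifferent, so neither can profitably deviate.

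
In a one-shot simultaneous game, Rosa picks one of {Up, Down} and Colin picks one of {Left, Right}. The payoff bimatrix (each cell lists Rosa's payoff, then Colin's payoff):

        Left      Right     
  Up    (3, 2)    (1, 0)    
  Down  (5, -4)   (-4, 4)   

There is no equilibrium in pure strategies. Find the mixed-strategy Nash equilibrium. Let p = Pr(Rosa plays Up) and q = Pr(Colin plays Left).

p = 4/5, q = 5/7

Colin's indifference between Left and Right determines Rosa's mixing probability p:
  Colin's payoff from Left: p·2 + (1−p)·(-4) = 6p - 4
  Colin's payoff from Right: p·0 + (1−p)·4 = -4p + 4
  6p - 4 = -4p + 4  ⇒  10p = 8  ⇒  p = 4/5.
Set Rosa's expected payoff from Up equal to that from Down:
  Rosa's expected payoff from Up: q·3 + (1−q)·1 = 2q + 1
  Rosa's expected payoff from Down: q·5 + (1−q)·(-4) = 9q - 4
  2q + 1 = 9q - 4  ⇒  -7q = -5  ⇒  q = 5/7.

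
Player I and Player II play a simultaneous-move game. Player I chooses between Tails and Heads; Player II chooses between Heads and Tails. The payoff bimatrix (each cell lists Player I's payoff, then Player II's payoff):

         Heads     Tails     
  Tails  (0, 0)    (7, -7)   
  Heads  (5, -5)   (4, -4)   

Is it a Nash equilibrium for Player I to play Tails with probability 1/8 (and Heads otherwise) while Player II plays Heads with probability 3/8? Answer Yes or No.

Check Player II's indifference given Player I's mix p = 1/8:
  payoff from Heads = -35/8; payoff from Tails = -35/8 — equal.
Check Player I's indifference given Player II's mix q = 3/8:
  payoff from Tails = 35/8; payoff from Heads = 35/8 — equal.
Both players are indifferent, so neither can profitably deviate.

Yes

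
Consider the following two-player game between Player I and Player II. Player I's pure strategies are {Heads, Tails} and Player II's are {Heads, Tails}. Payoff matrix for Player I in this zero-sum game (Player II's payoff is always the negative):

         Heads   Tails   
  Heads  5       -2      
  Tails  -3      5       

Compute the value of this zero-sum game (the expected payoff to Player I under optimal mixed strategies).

For Player I to be willing to mix, Player I must be indifferent between Heads and Tails, which pins down Player II's mix.
  Player I's payoff from Heads: q·5 + (1−q)·(-2) = 7q - 2
  Player I's payoff from Tails: q·(-3) + (1−q)·5 = -8q + 5
  7q - 2 = -8q + 5  ⇒  15q = 7  ⇒  q = 7/15.
The value is Player I's expected payoff against this mix (using Heads): (7/15)·5 + (8/15)·(-2) = 19/15.

v = 19/15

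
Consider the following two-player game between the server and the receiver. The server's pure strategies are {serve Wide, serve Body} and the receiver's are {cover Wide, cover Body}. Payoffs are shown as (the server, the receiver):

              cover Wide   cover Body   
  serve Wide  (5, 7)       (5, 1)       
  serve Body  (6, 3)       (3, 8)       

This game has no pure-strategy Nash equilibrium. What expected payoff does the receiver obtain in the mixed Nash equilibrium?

Set the receiver's expected payoff from cover Wide equal to that from cover Body:
  the receiver's expected payoff from cover Wide: p·7 + (1−p)·3 = 4p + 3
  the receiver's expected payoff from cover Body: p·1 + (1−p)·8 = -7p + 8
  4p + 3 = -7p + 8  ⇒  11p = 5  ⇒  p = 5/11.
At equilibrium the receiver is indifferent across columns, so the receiver's payoff equals the payoff from cover Wide: (5/11)·7 + (6/11)·3 = 53/11.

53/11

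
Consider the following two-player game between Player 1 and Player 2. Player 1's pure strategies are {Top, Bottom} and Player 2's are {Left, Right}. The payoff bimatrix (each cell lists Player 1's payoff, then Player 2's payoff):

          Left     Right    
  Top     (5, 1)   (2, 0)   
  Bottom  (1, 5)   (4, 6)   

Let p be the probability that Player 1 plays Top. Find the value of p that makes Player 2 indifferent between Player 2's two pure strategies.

Player 2's indifference between Left and Right determines Player 1's mixing probability p:
  Player 2's payoff to Left: p·1 + (1−p)·5 = -4p + 5
  Player 2's payoff to Right: p·0 + (1−p)·6 = -6p + 6
  -4p + 5 = -6p + 6  ⇒  2p = 1  ⇒  p = 1/2.

p = 1/2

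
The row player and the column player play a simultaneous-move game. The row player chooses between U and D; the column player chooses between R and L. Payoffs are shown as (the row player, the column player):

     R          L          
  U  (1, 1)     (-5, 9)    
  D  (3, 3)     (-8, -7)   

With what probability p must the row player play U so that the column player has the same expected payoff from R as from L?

In a mixed equilibrium the column player is indifferent between R and L; this condition fixes p.
  the column player's payoff from R: p·1 + (1−p)·3 = -2p + 3
  the column player's payoff from L: p·9 + (1−p)·(-7) = 16p - 7
  -2p + 3 = 16p - 7  ⇒  -18p = -10  ⇒  p = 5/9.

p = 5/9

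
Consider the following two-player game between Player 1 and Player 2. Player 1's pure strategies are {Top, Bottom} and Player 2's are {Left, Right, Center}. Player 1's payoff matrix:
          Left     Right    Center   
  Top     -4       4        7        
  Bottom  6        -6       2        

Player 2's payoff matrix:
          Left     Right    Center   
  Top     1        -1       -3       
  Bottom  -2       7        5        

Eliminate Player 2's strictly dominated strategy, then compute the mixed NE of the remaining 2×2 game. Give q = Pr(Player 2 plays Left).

q = 1/2

Player 2's strategy Center is strictly dominated by Right: -1 > -3 and 7 > 5. Eliminate Center.
Set Player 1's expected payoff from Top equal to that from Bottom:
  Player 1's payoff from Top: q·(-4) + (1−q)·4 = -8q + 4
  Player 1's payoff from Bottom: q·6 + (1−q)·(-6) = 12q - 6
  -8q + 4 = 12q - 6  ⇒  -20q = -10  ⇒  q = 1/2.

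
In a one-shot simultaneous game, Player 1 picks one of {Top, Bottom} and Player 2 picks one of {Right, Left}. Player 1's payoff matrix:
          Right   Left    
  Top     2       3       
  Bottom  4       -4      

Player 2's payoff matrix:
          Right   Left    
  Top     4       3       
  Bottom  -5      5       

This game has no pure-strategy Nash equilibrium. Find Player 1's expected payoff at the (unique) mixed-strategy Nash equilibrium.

In a mixed equilibrium Player 1 is indifferent between Top and Bottom; this condition fixes q.
  Player 1's payoff from Top: q·2 + (1−q)·3 = -q + 3
  Player 1's payoff from Bottom: q·4 + (1−q)·(-4) = 8q - 4
  -q + 3 = 8q - 4  ⇒  -9q = -7  ⇒  q = 7/9.
At equilibrium Player 1 is indifferent across rows, so Player 1's payoff equals the payoff from Top: (7/9)·2 + (2/9)·3 = 20/9.

20/9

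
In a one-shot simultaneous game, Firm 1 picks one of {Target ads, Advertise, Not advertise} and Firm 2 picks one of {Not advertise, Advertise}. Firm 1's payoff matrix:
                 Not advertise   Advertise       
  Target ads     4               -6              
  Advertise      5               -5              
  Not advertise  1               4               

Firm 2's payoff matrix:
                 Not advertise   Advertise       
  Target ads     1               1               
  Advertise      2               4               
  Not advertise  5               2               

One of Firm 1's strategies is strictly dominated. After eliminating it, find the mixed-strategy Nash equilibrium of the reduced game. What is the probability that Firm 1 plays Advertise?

p = 3/5

Firm 1's strategy Target ads is strictly dominated by Advertise: 5 > 4 and -5 > -6. Eliminate Target ads.
For Firm 2 to be willing to mix, Firm 2 must be indifferent between Not advertise and Advertise, which pins down Firm 1's mix.
  Firm 2's payoff to Not advertise: p·2 + (1−p)·5 = -3p + 5
  Firm 2's payoff to Advertise: p·4 + (1−p)·2 = 2p + 2
  -3p + 5 = 2p + 2  ⇒  -5p = -3  ⇒  p = 3/5.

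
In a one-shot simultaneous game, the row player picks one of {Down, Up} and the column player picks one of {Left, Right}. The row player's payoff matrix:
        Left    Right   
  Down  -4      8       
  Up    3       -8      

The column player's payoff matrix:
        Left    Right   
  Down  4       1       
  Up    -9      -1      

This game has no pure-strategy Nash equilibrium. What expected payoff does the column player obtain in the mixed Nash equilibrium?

5/11

Set the column player's expected payoff from Left equal to that from Right:
  the column player's expected payoff from Left: p·4 + (1−p)·(-9) = 13p - 9
  the column player's expected payoff from Right: p·1 + (1−p)·(-1) = 2p - 1
  13p - 9 = 2p - 1  ⇒  11p = 8  ⇒  p = 8/11.
At equilibrium the column player is indifferent across columns, so the column player's payoff equals the payoff from Left: (8/11)·4 + (3/11)·(-9) = 5/11.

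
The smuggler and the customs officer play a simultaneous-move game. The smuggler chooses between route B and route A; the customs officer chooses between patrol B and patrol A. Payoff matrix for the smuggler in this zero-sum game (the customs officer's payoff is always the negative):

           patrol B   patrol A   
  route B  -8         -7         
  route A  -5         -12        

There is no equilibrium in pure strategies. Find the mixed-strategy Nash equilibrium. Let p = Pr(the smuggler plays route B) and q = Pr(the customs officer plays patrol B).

The smuggler's mix must leave the customs officer indifferent between patrol B and patrol A.
  the customs officer's payoff to patrol B: p·8 + (1−p)·5 = 3p + 5
  the customs officer's payoff to patrol A: p·7 + (1−p)·12 = -5p + 12
  3p + 5 = -5p + 12  ⇒  8p = 7  ⇒  p = 7/8.
The customs officer's mix must leave the smuggler indifferent between route B and route A.
  the smuggler's payoff from route B: q·(-8) + (1−q)·(-7) = -q - 7
  the smuggler's payoff from route A: q·(-5) + (1−q)·(-12) = 7q - 12
  -q - 7 = 7q - 12  ⇒  -8q = -5  ⇒  q = 5/8.

p = 7/8, q = 5/8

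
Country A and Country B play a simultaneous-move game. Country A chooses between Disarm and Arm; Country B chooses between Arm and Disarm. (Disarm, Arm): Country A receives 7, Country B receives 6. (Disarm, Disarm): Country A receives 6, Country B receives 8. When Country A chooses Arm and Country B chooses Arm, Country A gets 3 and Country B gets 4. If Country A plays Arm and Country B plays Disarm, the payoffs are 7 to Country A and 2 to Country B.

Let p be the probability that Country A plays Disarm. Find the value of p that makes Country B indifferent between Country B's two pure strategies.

Set Country B's expected payoff from Arm equal to that from Disarm:
  Country B's payoff from Arm: p·6 + (1−p)·4 = 2p + 4
  Country B's payoff from Disarm: p·8 + (1−p)·2 = 6p + 2
  2p + 4 = 6p + 2  ⇒  -4p = -2  ⇒  p = 1/2.

p = 1/2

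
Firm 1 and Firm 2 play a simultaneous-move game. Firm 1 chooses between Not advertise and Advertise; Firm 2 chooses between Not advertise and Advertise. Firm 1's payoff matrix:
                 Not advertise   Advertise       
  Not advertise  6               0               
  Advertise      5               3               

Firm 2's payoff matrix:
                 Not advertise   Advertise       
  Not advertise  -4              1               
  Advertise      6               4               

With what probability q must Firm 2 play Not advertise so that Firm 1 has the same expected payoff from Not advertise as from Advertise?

q = 3/4

In a mixed equilibrium Firm 1 is indifferent between Not advertise and Advertise; this condition fixes q.
  Firm 1's payoff to Not advertise: q·6 + (1−q)·0 = 6q
  Firm 1's payoff to Advertise: q·5 + (1−q)·3 = 2q + 3
  6q = 2q + 3  ⇒  4q = 3  ⇒  q = 3/4.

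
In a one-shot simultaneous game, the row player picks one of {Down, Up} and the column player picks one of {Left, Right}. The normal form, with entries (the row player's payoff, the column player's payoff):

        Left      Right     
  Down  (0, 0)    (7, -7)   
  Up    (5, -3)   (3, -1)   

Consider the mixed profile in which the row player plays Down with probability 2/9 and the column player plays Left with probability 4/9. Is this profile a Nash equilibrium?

Yes

Check the column player's indifference given the row player's mix p = 2/9:
  payoff from Left = -7/3; payoff from Right = -7/3 — equal.
Check the row player's indifference given the column player's mix q = 4/9:
  payoff from Down = 35/9; payoff from Up = 35/9 — equal.
Both players are indifferent, so neither can profitably deviate.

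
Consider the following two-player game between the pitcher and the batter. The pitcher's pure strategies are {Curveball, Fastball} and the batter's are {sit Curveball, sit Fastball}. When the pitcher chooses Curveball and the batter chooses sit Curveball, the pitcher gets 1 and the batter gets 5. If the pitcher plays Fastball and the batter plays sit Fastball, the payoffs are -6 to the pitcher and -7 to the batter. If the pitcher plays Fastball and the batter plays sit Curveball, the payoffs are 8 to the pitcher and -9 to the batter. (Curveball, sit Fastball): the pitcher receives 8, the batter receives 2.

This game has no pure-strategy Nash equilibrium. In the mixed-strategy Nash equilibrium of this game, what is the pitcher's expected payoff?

10/3

The batter's mix must leave the pitcher indifferent between Curveball and Fastball.
  the pitcher's expected payoff from Curveball: q·1 + (1−q)·8 = -7q + 8
  the pitcher's expected payoff from Fastball: q·8 + (1−q)·(-6) = 14q - 6
  -7q + 8 = 14q - 6  ⇒  -21q = -14  ⇒  q = 2/3.
At equilibrium the pitcher is indifferent across rows, so the pitcher's payoff equals the payoff from Curveball: (2/3)·1 + (1/3)·8 = 10/3.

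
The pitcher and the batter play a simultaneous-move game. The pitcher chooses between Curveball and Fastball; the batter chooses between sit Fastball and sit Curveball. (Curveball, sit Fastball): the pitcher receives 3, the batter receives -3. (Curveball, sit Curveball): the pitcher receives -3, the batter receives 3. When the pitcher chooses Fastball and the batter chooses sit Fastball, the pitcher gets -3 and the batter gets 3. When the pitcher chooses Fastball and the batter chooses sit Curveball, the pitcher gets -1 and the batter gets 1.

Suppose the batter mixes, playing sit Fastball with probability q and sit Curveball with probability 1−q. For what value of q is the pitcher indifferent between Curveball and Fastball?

The pitcher's indifference between Curveball and Fastball determines the batter's mixing probability q:
  the pitcher's payoff to Curveball: q·3 + (1−q)·(-3) = 6q - 3
  the pitcher's payoff to Fastball: q·(-3) + (1−q)·(-1) = -2q - 1
  6q - 3 = -2q - 1  ⇒  8q = 2  ⇒  q = 1/4.

q = 1/4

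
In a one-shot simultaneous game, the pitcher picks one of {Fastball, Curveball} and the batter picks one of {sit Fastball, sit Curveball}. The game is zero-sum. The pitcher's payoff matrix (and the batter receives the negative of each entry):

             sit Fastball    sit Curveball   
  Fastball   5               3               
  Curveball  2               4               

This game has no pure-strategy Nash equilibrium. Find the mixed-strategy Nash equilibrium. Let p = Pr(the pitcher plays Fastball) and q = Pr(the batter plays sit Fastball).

Set the batter's expected payoff from sit Fastball equal to that from sit Curveball:
  the batter's payoff to sit Fastball: p·(-5) + (1−p)·(-2) = -3p - 2
  the batter's payoff to sit Curveball: p·(-3) + (1−p)·(-4) = p - 4
  -3p - 2 = p - 4  ⇒  -4p = -2  ⇒  p = 1/2.
For the pitcher to be willing to mix, the pitcher must be indifferent between Fastball and Curveball, which pins down the batter's mix.
  the pitcher's expected payoff from Fastball: q·5 + (1−q)·3 = 2q + 3
  the pitcher's expected payoff from Curveball: q·2 + (1−q)·4 = -2q + 4
  2q + 3 = -2q + 4  ⇒  4q = 1  ⇒  q = 1/4.

p = 1/2, q = 1/4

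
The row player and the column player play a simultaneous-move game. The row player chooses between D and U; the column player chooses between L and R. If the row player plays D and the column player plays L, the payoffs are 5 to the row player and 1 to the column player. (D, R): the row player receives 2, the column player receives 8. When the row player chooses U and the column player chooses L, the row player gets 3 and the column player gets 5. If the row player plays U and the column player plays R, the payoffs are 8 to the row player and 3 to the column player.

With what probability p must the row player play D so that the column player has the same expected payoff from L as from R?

The row player's mix must leave the column player indifferent between L and R.
  the column player's payoff to L: p·1 + (1−p)·5 = -4p + 5
  the column player's payoff to R: p·8 + (1−p)·3 = 5p + 3
  -4p + 5 = 5p + 3  ⇒  -9p = -2  ⇒  p = 2/9.

p = 2/9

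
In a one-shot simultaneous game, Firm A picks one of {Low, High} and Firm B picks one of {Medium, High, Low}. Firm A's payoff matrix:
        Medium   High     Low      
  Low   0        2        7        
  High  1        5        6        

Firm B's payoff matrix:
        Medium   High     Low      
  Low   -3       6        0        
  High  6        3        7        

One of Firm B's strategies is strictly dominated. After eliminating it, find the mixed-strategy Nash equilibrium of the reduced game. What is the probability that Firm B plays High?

Firm B's strategy Medium is strictly dominated by Low: 0 > -3 and 7 > 6. Eliminate Medium.
Firm B's mix must leave Firm A indifferent between Low and High.
  Firm A's expected payoff from Low: q·2 + (1−q)·7 = -5q + 7
  Firm A's expected payoff from High: q·5 + (1−q)·6 = -q + 6
  -5q + 7 = -q + 6  ⇒  -4q = -1  ⇒  q = 1/4.

q = 1/4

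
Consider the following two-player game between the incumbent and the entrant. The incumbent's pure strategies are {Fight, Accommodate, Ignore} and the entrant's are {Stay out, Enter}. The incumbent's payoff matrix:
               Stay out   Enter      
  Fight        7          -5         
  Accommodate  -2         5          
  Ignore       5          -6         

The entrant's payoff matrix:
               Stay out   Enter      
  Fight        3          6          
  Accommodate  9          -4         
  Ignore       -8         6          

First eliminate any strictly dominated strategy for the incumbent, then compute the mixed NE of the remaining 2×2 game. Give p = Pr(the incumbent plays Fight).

p = 13/16

The incumbent's strategy Ignore is strictly dominated by Fight: 7 > 5 and -5 > -6. Eliminate Ignore.
Set the entrant's expected payoff from Stay out equal to that from Enter:
  the entrant's payoff to Stay out: p·3 + (1−p)·9 = -6p + 9
  the entrant's payoff to Enter: p·6 + (1−p)·(-4) = 10p - 4
  -6p + 9 = 10p - 4  ⇒  -16p = -13  ⇒  p = 13/16.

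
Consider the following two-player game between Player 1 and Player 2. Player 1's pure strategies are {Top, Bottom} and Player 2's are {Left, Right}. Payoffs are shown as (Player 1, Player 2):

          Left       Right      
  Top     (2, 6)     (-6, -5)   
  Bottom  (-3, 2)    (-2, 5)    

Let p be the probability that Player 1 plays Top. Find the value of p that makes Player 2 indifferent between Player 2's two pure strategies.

p = 3/14

Player 1's mix must leave Player 2 indifferent between Left and Right.
  Player 2's payoff from Left: p·6 + (1−p)·2 = 4p + 2
  Player 2's payoff from Right: p·(-5) + (1−p)·5 = -10p + 5
  4p + 2 = -10p + 5  ⇒  14p = 3  ⇒  p = 3/14.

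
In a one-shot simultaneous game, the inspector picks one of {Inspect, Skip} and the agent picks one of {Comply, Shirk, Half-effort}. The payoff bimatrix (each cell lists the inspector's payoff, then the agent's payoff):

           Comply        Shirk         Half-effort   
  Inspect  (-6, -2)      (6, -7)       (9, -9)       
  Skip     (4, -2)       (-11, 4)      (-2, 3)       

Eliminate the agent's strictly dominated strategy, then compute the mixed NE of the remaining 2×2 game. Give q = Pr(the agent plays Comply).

The agent's strategy Half-effort is strictly dominated by Shirk: -7 > -9 and 4 > 3. Eliminate Half-effort.
Set the inspector's expected payoff from Inspect equal to that from Skip:
  the inspector's payoff to Inspect: q·(-6) + (1−q)·6 = -12q + 6
  the inspector's payoff to Skip: q·4 + (1−q)·(-11) = 15q - 11
  -12q + 6 = 15q - 11  ⇒  -27q = -17  ⇒  q = 17/27.

q = 17/27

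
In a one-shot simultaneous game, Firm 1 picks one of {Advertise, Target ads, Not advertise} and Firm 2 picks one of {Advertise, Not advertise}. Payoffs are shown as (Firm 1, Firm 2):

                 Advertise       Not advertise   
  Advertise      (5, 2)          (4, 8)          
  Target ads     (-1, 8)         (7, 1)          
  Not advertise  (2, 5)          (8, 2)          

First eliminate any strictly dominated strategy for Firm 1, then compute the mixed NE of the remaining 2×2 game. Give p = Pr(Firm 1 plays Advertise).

p = 1/3

Firm 1's strategy Target ads is strictly dominated by Not advertise: 2 > -1 and 8 > 7. Eliminate Target ads.
Firm 1's mix must leave Firm 2 indifferent between Advertise and Not advertise.
  Firm 2's expected payoff from Advertise: p·2 + (1−p)·5 = -3p + 5
  Firm 2's expected payoff from Not advertise: p·8 + (1−p)·2 = 6p + 2
  -3p + 5 = 6p + 2  ⇒  -9p = -3  ⇒  p = 1/3.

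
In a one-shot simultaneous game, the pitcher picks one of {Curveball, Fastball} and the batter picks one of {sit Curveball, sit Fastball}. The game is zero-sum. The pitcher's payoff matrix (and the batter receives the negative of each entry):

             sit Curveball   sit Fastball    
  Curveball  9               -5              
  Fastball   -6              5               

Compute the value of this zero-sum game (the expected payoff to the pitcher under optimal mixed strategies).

The batter's mix must leave the pitcher indifferent between Curveball and Fastball.
  the pitcher's payoff from Curveball: q·9 + (1−q)·(-5) = 14q - 5
  the pitcher's payoff from Fastball: q·(-6) + (1−q)·5 = -11q + 5
  14q - 5 = -11q + 5  ⇒  25q = 10  ⇒  q = 2/5.
The value is the pitcher's expected payoff against this mix (using Curveball): (2/5)·9 + (3/5)·(-5) = 3/5.

v = 3/5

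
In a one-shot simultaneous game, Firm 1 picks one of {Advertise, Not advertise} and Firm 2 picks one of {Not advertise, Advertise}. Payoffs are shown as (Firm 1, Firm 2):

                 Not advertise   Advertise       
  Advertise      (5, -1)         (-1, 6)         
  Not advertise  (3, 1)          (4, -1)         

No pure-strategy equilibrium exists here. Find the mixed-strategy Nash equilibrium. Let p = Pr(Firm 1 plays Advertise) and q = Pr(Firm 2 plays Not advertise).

p = 2/9, q = 5/7

Set Firm 2's expected payoff from Not advertise equal to that from Advertise:
  Firm 2's payoff to Not advertise: p·(-1) + (1−p)·1 = -2p + 1
  Firm 2's payoff to Advertise: p·6 + (1−p)·(-1) = 7p - 1
  -2p + 1 = 7p - 1  ⇒  -9p = -2  ⇒  p = 2/9.
Set Firm 1's expected payoff from Advertise equal to that from Not advertise:
  Firm 1's payoff to Advertise: q·5 + (1−q)·(-1) = 6q - 1
  Firm 1's payoff to Not advertise: q·3 + (1−q)·4 = -q + 4
  6q - 1 = -q + 4  ⇒  7q = 5  ⇒  q = 5/7.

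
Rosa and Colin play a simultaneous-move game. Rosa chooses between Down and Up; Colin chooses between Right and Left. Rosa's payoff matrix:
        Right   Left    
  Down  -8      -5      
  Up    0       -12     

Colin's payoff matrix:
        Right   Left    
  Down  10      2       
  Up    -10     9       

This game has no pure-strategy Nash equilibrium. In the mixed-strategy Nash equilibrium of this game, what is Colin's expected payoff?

110/27

Set Colin's expected payoff from Right equal to that from Left:
  Colin's payoff to Right: p·10 + (1−p)·(-10) = 20p - 10
  Colin's payoff to Left: p·2 + (1−p)·9 = -7p + 9
  20p - 10 = -7p + 9  ⇒  27p = 19  ⇒  p = 19/27.
At equilibrium Colin is indifferent across columns, so Colin's payoff equals the payoff from Right: (19/27)·10 + (8/27)·(-10) = 110/27.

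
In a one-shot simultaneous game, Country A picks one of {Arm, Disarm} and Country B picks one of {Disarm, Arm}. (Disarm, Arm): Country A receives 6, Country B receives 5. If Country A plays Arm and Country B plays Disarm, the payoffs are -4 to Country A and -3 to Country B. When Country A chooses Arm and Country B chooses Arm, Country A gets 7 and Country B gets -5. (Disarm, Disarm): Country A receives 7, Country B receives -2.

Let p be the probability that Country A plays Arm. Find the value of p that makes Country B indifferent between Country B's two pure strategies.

p = 7/9

For Country B to be willing to mix, Country B must be indifferent between Disarm and Arm, which pins down Country A's mix.
  Country B's payoff from Disarm: p·(-3) + (1−p)·(-2) = -p - 2
  Country B's payoff from Arm: p·(-5) + (1−p)·5 = -10p + 5
  -p - 2 = -10p + 5  ⇒  9p = 7  ⇒  p = 7/9.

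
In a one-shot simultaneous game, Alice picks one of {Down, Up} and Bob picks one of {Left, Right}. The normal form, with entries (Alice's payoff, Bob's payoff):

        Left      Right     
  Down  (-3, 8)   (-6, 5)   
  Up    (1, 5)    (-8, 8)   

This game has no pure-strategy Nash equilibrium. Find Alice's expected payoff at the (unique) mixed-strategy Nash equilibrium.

Alice's indifference between Down and Up determines Bob's mixing probability q:
  Alice's expected payoff from Down: q·(-3) + (1−q)·(-6) = 3q - 6
  Alice's expected payoff from Up: q·1 + (1−q)·(-8) = 9q - 8
  3q - 6 = 9q - 8  ⇒  -6q = -2  ⇒  q = 1/3.
At equilibrium Alice is indifferent across rows, so Alice's payoff equals the payoff from Down: (1/3)·(-3) + (2/3)·(-6) = -5.

-5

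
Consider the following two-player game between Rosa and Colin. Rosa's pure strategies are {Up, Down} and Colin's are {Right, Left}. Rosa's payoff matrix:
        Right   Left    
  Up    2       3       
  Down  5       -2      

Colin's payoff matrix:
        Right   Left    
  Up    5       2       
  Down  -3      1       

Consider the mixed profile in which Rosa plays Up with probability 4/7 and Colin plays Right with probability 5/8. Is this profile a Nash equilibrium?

Check Colin's indifference given Rosa's mix p = 4/7:
  payoff from Right = 11/7; payoff from Left = 11/7 — equal.
Check Rosa's indifference given Colin's mix q = 5/8:
  payoff from Up = 19/8; payoff from Down = 19/8 — equal.
Both players are indifferent, so neither can profitably deviate.

Yes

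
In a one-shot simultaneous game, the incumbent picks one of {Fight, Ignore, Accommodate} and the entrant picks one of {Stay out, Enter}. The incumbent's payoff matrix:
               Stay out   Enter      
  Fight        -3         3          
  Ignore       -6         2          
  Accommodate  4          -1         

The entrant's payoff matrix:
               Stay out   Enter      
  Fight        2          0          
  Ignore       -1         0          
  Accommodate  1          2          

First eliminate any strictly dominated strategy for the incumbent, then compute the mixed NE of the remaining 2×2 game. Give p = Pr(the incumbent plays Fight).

The incumbent's strategy Ignore is strictly dominated by Fight: -3 > -6 and 3 > 2. Eliminate Ignore.
The incumbent's mix must leave the entrant indifferent between Stay out and Enter.
  the entrant's payoff from Stay out: p·2 + (1−p)·1 = p + 1
  the entrant's payoff from Enter: p·0 + (1−p)·2 = -2p + 2
  p + 1 = -2p + 2  ⇒  3p = 1  ⇒  p = 1/3.

p = 1/3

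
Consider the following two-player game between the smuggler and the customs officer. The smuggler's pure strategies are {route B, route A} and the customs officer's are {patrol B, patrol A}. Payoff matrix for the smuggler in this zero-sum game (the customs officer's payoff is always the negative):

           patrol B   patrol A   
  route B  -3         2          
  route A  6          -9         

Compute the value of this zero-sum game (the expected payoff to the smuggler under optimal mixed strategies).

The smuggler's indifference between route B and route A determines the customs officer's mixing probability q:
  the smuggler's payoff from route B: q·(-3) + (1−q)·2 = -5q + 2
  the smuggler's payoff from route A: q·6 + (1−q)·(-9) = 15q - 9
  -5q + 2 = 15q - 9  ⇒  -20q = -11  ⇒  q = 11/20.
The value is the smuggler's expected payoff against this mix (using route B): (11/20)·(-3) + (9/20)·2 = -3/4.

v = -3/4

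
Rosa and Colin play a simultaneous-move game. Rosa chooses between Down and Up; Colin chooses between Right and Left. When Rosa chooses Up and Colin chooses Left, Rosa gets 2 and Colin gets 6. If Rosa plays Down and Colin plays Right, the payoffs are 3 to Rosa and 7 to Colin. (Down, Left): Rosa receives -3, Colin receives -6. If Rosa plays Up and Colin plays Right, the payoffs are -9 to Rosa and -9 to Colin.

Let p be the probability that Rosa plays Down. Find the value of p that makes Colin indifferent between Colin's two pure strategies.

p = 15/28

Set Colin's expected payoff from Right equal to that from Left:
  Colin's payoff from Right: p·7 + (1−p)·(-9) = 16p - 9
  Colin's payoff from Left: p·(-6) + (1−p)·6 = -12p + 6
  16p - 9 = -12p + 6  ⇒  28p = 15  ⇒  p = 15/28.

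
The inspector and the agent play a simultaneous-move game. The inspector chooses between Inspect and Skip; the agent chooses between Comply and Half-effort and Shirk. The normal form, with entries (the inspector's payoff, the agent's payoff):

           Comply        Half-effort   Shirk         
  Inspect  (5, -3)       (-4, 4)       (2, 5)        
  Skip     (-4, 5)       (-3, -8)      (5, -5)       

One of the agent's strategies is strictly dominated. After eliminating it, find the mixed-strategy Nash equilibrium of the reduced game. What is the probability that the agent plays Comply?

The agent's strategy Half-effort is strictly dominated by Shirk: 5 > 4 and -5 > -8. Eliminate Half-effort.
The agent's mix must leave the inspector indifferent between Inspect and Skip.
  the inspector's expected payoff from Inspect: q·5 + (1−q)·2 = 3q + 2
  the inspector's expected payoff from Skip: q·(-4) + (1−q)·5 = -9q + 5
  3q + 2 = -9q + 5  ⇒  12q = 3  ⇒  q = 1/4.

q = 1/4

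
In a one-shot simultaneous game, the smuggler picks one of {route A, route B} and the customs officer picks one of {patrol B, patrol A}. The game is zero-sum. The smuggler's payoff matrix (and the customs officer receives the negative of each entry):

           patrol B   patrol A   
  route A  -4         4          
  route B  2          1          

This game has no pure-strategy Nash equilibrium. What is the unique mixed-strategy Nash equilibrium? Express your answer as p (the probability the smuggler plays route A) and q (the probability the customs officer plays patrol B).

p = 1/9, q = 1/3

The customs officer's indifference between patrol B and patrol A determines the smuggler's mixing probability p:
  the customs officer's payoff from patrol B: p·4 + (1−p)·(-2) = 6p - 2
  the customs officer's payoff from patrol A: p·(-4) + (1−p)·(-1) = -3p - 1
  6p - 2 = -3p - 1  ⇒  9p = 1  ⇒  p = 1/9.
The smuggler's indifference between route A and route B determines the customs officer's mixing probability q:
  the smuggler's payoff from route A: q·(-4) + (1−q)·4 = -8q + 4
  the smuggler's payoff from route B: q·2 + (1−q)·1 = q + 1
  -8q + 4 = q + 1  ⇒  -9q = -3  ⇒  q = 1/3.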